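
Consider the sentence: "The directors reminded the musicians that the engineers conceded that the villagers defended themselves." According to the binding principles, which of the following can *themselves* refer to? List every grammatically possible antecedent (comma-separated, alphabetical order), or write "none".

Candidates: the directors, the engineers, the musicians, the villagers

*themselves* is a reflexive; Principle A requires it to be bound within its binding domain — the clause headed by 'defended'.
— the directors: subject of the matrix clause; c-commands the reflexive but lies outside its binding domain — cannot bind it (Principle A).
— the engineers: subject of the clause headed by 'conceded'; c-commands the reflexive but lies outside its binding domain — cannot bind it (Principle A).
— the musicians: object of the matrix clause; c-commands the reflexive but lies outside its binding domain — cannot bind it (Principle A).
— the villagers: subject of the clause headed by 'defended'; c-commands the reflexive within its binding domain — allowed (Principle A).

the villagers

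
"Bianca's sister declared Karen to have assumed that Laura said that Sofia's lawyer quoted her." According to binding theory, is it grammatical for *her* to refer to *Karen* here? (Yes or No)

Yes

*Karen* is an R-expression; Principle C requires it to be free (not bound by any c-commanding expression).
— her: object of the clause headed by 'quoted'; the pronoun does not c-command the R-expression — coreference allowed.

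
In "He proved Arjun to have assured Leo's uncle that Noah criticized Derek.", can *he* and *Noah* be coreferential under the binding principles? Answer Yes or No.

*Noah* is an R-expression; Principle C requires it to be free (not bound by any c-commanding expression).
— he: subject of the matrix clause; the pronoun c-commands the R-expression — coreference blocked (Principle C).

No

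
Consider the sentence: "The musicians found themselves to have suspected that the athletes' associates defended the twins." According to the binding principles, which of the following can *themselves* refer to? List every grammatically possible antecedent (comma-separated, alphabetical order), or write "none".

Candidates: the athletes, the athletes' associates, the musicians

the musicians

*themselves* is a reflexive; Principle A requires it to be bound within its binding domain — the matrix clause.
— the athletes: possessor inside the subject DP of the clause headed by 'defended'; does not c-command the reflexive — cannot bind it (Principle A).
— the athletes' associates: subject of the clause headed by 'defended'; does not c-command the reflexive — cannot bind it (Principle A).
— the musicians: subject of the matrix clause; c-commands the reflexive within its binding domain — allowed (Principle A).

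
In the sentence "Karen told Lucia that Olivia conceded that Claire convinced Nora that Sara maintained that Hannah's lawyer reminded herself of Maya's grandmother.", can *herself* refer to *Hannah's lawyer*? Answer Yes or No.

*herself* is a reflexive; Principle A requires it to be bound within its binding domain — the clause headed by 'reminded'.
— Hannah's lawyer: subject of the clause headed by 'reminded'; c-commands the reflexive within its binding domain — allowed (Principle A).

Yes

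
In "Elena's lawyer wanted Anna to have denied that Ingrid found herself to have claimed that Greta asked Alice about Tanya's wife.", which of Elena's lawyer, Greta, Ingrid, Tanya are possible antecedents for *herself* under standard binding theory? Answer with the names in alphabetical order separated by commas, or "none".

*herself* is a reflexive; Principle A requires it to be bound within its binding domain — the clause headed by 'found'.
— Elena's lawyer: subject of the matrix clause; c-commands the reflexive but lies outside its binding domain — cannot bind it (Principle A).
— Greta: subject of the clause headed by 'asked'; does not c-command the reflexive — cannot bind it (Principle A).
— Ingrid: subject of the clause headed by 'found'; c-commands the reflexive within its binding domain — allowed (Principle A).
— Tanya: possessor inside the second object DP of the clause headed by 'asked'; does not c-command the reflexive — cannot bind it (Principle A).

Ingrid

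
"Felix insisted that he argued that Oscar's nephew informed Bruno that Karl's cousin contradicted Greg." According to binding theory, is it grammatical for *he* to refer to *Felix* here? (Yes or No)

*Felix* is an R-expression; Principle C requires it to be free (not bound by any c-commanding expression).
— he: subject of the clause headed by 'argued'; the pronoun does not c-command the R-expression — coreference allowed.

Yes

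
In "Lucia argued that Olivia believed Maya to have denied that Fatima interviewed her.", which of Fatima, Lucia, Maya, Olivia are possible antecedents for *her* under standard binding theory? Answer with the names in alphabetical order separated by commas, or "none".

Lucia, Maya, Olivia

*her* is a pronoun; Principle B requires it to be free in its binding domain — the clause headed by 'interviewed'.
— Fatima: subject of the clause headed by 'interviewed'; c-commands the pronoun within its binding domain — blocked (Principle B).
— Lucia: subject of the matrix clause; c-commands the pronoun but lies outside its binding domain — allowed.
— Maya: subject of the clause headed by 'denied'; c-commands the pronoun but lies outside its binding domain — allowed.
— Olivia: subject of the clause headed by 'believed'; c-commands the pronoun but lies outside its binding domain — allowed.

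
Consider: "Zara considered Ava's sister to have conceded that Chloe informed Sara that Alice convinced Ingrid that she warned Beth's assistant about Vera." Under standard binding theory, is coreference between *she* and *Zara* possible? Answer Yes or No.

Yes

*Zara* is an R-expression; Principle C requires it to be free (not bound by any c-commanding expression).
— she: subject of the clause headed by 'warned'; the pronoun does not c-command the R-expression — coreference allowed.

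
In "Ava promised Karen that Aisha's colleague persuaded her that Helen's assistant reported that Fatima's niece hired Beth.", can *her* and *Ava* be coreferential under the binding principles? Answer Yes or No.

*Ava* is an R-expression; Principle C requires it to be free (not bound by any c-commanding expression).
— her: object of the clause headed by 'persuaded'; the pronoun does not c-command the R-expression — coreference allowed.

Yes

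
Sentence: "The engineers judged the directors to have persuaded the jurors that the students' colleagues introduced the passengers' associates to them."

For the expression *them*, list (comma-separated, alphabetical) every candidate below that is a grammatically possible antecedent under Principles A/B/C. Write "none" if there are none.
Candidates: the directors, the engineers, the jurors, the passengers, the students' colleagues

*them* is a pronoun; Principle B requires it to be free in its binding domain — the clause headed by 'introduced'.
— the directors: subject of the clause headed by 'persuaded'; c-commands the pronoun but lies outside its binding domain — allowed.
— the engineers: subject of the matrix clause; c-commands the pronoun but lies outside its binding domain — allowed.
— the jurors: object of the clause headed by 'persuaded'; c-commands the pronoun but lies outside its binding domain — allowed.
— the passengers: possessor inside the object DP of the clause headed by 'introduced'; does not c-command the pronoun — Principle B does not apply; allowed.
— the students' colleagues: subject of the clause headed by 'introduced'; c-commands the pronoun within its binding domain — blocked (Principle B).

the directors, the engineers, the jurors, the passengers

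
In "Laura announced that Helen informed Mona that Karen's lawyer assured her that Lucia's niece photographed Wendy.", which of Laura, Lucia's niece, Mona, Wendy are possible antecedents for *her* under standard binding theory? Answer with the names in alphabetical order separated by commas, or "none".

*her* is a pronoun; Principle B requires it to be free in its binding domain — the clause headed by 'assured'.
— Laura: subject of the matrix clause; c-commands the pronoun but lies outside its binding domain — allowed.
— Lucia's niece: subject of the clause headed by 'photographed'; is c-commanded by the pronoun; coreference would bind this R-expression — blocked (Principle C).
— Mona: object of the clause headed by 'informed'; c-commands the pronoun but lies outside its binding domain — allowed.
— Wendy: object of the clause headed by 'photographed'; is c-commanded by the pronoun; coreference would bind this R-expression — blocked (Principle C).

Laura, Mona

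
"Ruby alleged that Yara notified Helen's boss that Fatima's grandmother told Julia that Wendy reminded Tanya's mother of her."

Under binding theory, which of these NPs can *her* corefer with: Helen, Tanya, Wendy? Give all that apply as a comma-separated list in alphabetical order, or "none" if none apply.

*her* is a pronoun; Principle B requires it to be free in its binding domain — the clause headed by 'reminded'.
— Helen: possessor inside the object DP of the clause headed by 'notified'; does not c-command the pronoun — Principle B does not apply; allowed.
— Tanya: possessor inside the object DP of the clause headed by 'reminded'; does not c-command the pronoun — Principle B does not apply; allowed.
— Wendy: subject of the clause headed by 'reminded'; c-commands the pronoun within its binding domain — blocked (Principle B).

Helen, Tanya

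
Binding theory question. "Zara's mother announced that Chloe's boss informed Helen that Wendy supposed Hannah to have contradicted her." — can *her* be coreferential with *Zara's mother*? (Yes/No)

*her* is a pronoun; Principle B requires it to be free in its binding domain — the clause headed by 'contradicted'.
— Zara's mother: subject of the matrix clause; c-commands the pronoun but lies outside its binding domain — allowed.

Yes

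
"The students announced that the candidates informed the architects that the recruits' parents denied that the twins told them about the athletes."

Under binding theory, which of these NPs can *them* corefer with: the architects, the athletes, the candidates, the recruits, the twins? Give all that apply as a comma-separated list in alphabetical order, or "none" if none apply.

*them* is a pronoun; Principle B requires it to be free in its binding domain — the clause headed by 'told'.
— the architects: object of the clause headed by 'informed'; c-commands the pronoun but lies outside its binding domain — allowed.
— the athletes: second object of the clause headed by 'told'; is c-commanded by the pronoun; coreference would bind this R-expression — blocked (Principle C).
— the candidates: subject of the clause headed by 'informed'; c-commands the pronoun but lies outside its binding domain — allowed.
— the recruits: possessor inside the subject DP of the clause headed by 'denied'; does not c-command the pronoun — Principle B does not apply; allowed.
— the twins: subject of the clause headed by 'told'; c-commands the pronoun within its binding domain — blocked (Principle B).

the architects, the candidates, the recruits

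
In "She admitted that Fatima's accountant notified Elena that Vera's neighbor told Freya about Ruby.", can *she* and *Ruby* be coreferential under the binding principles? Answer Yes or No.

No

*Ruby* is an R-expression; Principle C requires it to be free (not bound by any c-commanding expression).
— she: subject of the matrix clause; the pronoun c-commands the R-expression — coreference blocked (Principle C).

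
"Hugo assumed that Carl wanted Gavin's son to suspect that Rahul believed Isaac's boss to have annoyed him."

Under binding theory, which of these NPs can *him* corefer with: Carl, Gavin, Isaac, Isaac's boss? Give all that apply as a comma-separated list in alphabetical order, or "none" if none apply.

Carl, Gavin, Isaac

*him* is a pronoun; Principle B requires it to be free in its binding domain — the clause headed by 'annoyed'.
— Carl: subject of the clause headed by 'wanted'; c-commands the pronoun but lies outside its binding domain — allowed.
— Gavin: possessor inside the subject DP of the clause headed by 'suspect'; does not c-command the pronoun — Principle B does not apply; allowed.
— Isaac: possessor inside the subject DP of the clause headed by 'annoyed'; does not c-command the pronoun — Principle B does not apply; allowed.
— Isaac's boss: subject of the clause headed by 'annoyed'; c-commands the pronoun within its binding domain — blocked (Principle B).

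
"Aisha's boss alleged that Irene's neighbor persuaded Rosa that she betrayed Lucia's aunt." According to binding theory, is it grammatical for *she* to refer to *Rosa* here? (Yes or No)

*Rosa* is an R-expression; Principle C requires it to be free (not bound by any c-commanding expression).
— she: subject of the clause headed by 'betrayed'; the pronoun does not c-command the R-expression — coreference allowed.

Yes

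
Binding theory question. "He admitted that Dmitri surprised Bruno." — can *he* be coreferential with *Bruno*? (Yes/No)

*he* is a pronoun; Principle B requires it to be free in its binding domain — the matrix clause.
— Bruno: object of the clause headed by 'surprised'; is c-commanded by the pronoun; coreference would bind this R-expression — blocked (Principle C).

No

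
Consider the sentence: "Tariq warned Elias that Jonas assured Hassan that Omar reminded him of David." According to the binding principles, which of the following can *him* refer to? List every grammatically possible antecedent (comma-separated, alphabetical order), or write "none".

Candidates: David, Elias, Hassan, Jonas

*him* is a pronoun; Principle B requires it to be free in its binding domain — the clause headed by 'reminded'.
— David: second object of the clause headed by 'reminded'; is c-commanded by the pronoun; coreference would bind this R-expression — blocked (Principle C).
— Elias: object of the matrix clause; c-commands the pronoun but lies outside its binding domain — allowed.
— Hassan: object of the clause headed by 'assured'; c-commands the pronoun but lies outside its binding domain — allowed.
— Jonas: subject of the clause headed by 'assured'; c-commands the pronoun but lies outside its binding domain — allowed.

Elias, Hassan, Jonas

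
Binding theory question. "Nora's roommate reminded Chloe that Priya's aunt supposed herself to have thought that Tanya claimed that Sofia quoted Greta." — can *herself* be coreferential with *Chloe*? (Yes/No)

No

*herself* is a reflexive; Principle A requires it to be bound within its binding domain — the clause headed by 'supposed'.
— Chloe: object of the matrix clause; c-commands the reflexive but lies outside its binding domain — cannot bind it (Principle A).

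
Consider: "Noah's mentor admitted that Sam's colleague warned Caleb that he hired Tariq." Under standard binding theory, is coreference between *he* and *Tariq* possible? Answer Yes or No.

*Tariq* is an R-expression; Principle C requires it to be free (not bound by any c-commanding expression).
— he: subject of the clause headed by 'hired'; the pronoun c-commands the R-expression — coreference blocked (Principle C).

No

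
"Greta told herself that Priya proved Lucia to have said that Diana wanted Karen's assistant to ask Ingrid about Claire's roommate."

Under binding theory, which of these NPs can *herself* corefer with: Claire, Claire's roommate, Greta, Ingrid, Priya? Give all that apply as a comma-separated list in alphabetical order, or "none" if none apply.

*herself* is a reflexive; Principle A requires it to be bound within its binding domain — the matrix clause.
— Claire: possessor inside the second object DP of the clause headed by 'ask'; does not c-command the reflexive — cannot bind it (Principle A).
— Claire's roommate: second object of the clause headed by 'ask'; does not c-command the reflexive — cannot bind it (Principle A).
— Greta: subject of the matrix clause; c-commands the reflexive within its binding domain — allowed (Principle A).
— Ingrid: object of the clause headed by 'ask'; does not c-command the reflexive — cannot bind it (Principle A).
— Priya: subject of the clause headed by 'proved'; does not c-command the reflexive — cannot bind it (Principle A).

Greta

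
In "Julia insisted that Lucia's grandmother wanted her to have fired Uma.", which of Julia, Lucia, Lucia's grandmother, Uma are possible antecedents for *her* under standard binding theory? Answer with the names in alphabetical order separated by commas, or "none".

Julia, Lucia

*her* is a pronoun; Principle B requires it to be free in its binding domain — the clause headed by 'wanted'.
— Julia: subject of the matrix clause; c-commands the pronoun but lies outside its binding domain — allowed.
— Lucia: possessor inside the subject DP of the clause headed by 'wanted'; does not c-command the pronoun — Principle B does not apply; allowed.
— Lucia's grandmother: subject of the clause headed by 'wanted'; c-commands the pronoun within its binding domain — blocked (Principle B).
— Uma: object of the clause headed by 'fired'; is c-commanded by the pronoun; coreference would bind this R-expression — blocked (Principle C).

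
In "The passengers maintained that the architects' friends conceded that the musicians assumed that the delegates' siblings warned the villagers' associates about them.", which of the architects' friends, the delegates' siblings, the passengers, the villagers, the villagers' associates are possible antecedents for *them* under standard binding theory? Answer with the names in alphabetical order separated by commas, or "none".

*them* is a pronoun; Principle B requires it to be free in its binding domain — the clause headed by 'warned'.
— the architects' friends: subject of the clause headed by 'conceded'; c-commands the pronoun but lies outside its binding domain — allowed.
— the delegates' siblings: subject of the clause headed by 'warned'; c-commands the pronoun within its binding domain — blocked (Principle B).
— the passengers: subject of the matrix clause; c-commands the pronoun but lies outside its binding domain — allowed.
— the villagers: possessor inside the object DP of the clause headed by 'warned'; does not c-command the pronoun — Principle B does not apply; allowed.
— the villagers' associates: object of the clause headed by 'warned'; c-commands the pronoun within its binding domain — blocked (Principle B).

the architects' friends, the passengers, the villagers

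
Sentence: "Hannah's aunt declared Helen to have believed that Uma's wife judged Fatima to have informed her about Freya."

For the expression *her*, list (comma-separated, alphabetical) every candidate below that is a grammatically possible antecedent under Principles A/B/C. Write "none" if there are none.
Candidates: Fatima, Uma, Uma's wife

Uma, Uma's wife

*her* is a pronoun; Principle B requires it to be free in its binding domain — the clause headed by 'informed'.
— Fatima: subject of the clause headed by 'informed'; c-commands the pronoun within its binding domain — blocked (Principle B).
— Uma: possessor inside the subject DP of the clause headed by 'judged'; does not c-command the pronoun — Principle B does not apply; allowed.
— Uma's wife: subject of the clause headed by 'judged'; c-commands the pronoun but lies outside its binding domain — allowed.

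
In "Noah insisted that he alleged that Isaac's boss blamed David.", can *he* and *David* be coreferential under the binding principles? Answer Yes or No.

No

*David* is an R-expression; Principle C requires it to be free (not bound by any c-commanding expression).
— he: subject of the clause headed by 'alleged'; the pronoun c-commands the R-expression — coreference blocked (Principle C).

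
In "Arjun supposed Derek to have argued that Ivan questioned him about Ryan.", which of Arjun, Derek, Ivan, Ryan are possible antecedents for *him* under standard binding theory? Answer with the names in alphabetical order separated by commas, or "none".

Arjun, Derek

*him* is a pronoun; Principle B requires it to be free in its binding domain — the clause headed by 'questioned'.
— Arjun: subject of the matrix clause; c-commands the pronoun but lies outside its binding domain — allowed.
— Derek: subject of the clause headed by 'argued'; c-commands the pronoun but lies outside its binding domain — allowed.
— Ivan: subject of the clause headed by 'questioned'; c-commands the pronoun within its binding domain — blocked (Principle B).
— Ryan: second object of the clause headed by 'questioned'; is c-commanded by the pronoun; coreference would bind this R-expression — blocked (Principle C).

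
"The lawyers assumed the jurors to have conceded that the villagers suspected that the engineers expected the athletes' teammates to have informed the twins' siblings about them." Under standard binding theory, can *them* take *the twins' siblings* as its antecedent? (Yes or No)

No

*them* is a pronoun; Principle B requires it to be free in its binding domain — the clause headed by 'informed'.
— the twins' siblings: object of the clause headed by 'informed'; c-commands the pronoun within its binding domain — blocked (Principle B).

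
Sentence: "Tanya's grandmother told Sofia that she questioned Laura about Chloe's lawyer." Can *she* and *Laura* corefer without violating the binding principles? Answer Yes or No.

No

*Laura* is an R-expression; Principle C requires it to be free (not bound by any c-commanding expression).
— she: subject of the clause headed by 'questioned'; the pronoun c-commands the R-expression — coreference blocked (Principle C).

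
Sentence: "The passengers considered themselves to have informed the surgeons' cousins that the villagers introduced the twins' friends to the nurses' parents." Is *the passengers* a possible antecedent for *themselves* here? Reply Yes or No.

Yes

*themselves* is a reflexive; Principle A requires it to be bound within its binding domain — the matrix clause.
— the passengers: subject of the matrix clause; c-commands the reflexive within its binding domain — allowed (Principle A).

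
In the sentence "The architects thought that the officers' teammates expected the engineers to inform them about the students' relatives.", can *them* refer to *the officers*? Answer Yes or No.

*them* is a pronoun; Principle B requires it to be free in its binding domain — the clause headed by 'inform'.
— the officers: possessor inside the subject DP of the clause headed by 'expected'; does not c-command the pronoun — Principle B does not apply; allowed.

Yes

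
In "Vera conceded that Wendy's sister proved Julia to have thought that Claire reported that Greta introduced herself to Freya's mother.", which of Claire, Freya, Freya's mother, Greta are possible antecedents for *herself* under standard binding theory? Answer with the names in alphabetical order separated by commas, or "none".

Greta

*herself* is a reflexive; Principle A requires it to be bound within its binding domain — the clause headed by 'introduced'.
— Claire: subject of the clause headed by 'reported'; c-commands the reflexive but lies outside its binding domain — cannot bind it (Principle A).
— Freya: possessor inside the second object DP of the clause headed by 'introduced'; does not c-command the reflexive — cannot bind it (Principle A).
— Freya's mother: second object of the clause headed by 'introduced'; does not c-command the reflexive — cannot bind it (Principle A).
— Greta: subject of the clause headed by 'introduced'; c-commands the reflexive within its binding domain — allowed (Principle A).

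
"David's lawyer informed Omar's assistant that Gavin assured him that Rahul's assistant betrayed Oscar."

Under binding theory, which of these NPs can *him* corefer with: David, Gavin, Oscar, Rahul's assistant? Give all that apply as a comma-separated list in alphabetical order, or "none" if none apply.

David

*him* is a pronoun; Principle B requires it to be free in its binding domain — the clause headed by 'assured'.
— David: possessor inside the subject DP of the matrix clause; does not c-command the pronoun — Principle B does not apply; allowed.
— Gavin: subject of the clause headed by 'assured'; c-commands the pronoun within its binding domain — blocked (Principle B).
— Oscar: object of the clause headed by 'betrayed'; is c-commanded by the pronoun; coreference would bind this R-expression — blocked (Principle C).
— Rahul's assistant: subject of the clause headed by 'betrayed'; is c-commanded by the pronoun; coreference would bind this R-expression — blocked (Principle C).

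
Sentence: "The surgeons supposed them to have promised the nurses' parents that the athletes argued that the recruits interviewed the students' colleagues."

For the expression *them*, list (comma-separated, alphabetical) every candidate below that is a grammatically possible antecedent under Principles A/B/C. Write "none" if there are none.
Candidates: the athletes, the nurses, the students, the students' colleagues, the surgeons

*them* is a pronoun; Principle B requires it to be free in its binding domain — the matrix clause.
— the athletes: subject of the clause headed by 'argued'; is c-commanded by the pronoun; coreference would bind this R-expression — blocked (Principle C).
— the nurses: possessor inside the object DP of the clause headed by 'promised'; is c-commanded by the pronoun; coreference would bind this R-expression — blocked (Principle C).
— the students: possessor inside the object DP of the clause headed by 'interviewed'; is c-commanded by the pronoun; coreference would bind this R-expression — blocked (Principle C).
— the students' colleagues: object of the clause headed by 'interviewed'; is c-commanded by the pronoun; coreference would bind this R-expression — blocked (Principle C).
— the surgeons: subject of the matrix clause; c-commands the pronoun within its binding domain — blocked (Principle B).

none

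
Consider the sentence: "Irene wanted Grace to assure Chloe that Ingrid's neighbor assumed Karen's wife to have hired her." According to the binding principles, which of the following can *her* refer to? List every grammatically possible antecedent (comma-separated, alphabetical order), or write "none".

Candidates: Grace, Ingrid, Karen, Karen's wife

*her* is a pronoun; Principle B requires it to be free in its binding domain — the clause headed by 'hired'.
— Grace: subject of the clause headed by 'assure'; c-commands the pronoun but lies outside its binding domain — allowed.
— Ingrid: possessor inside the subject DP of the clause headed by 'assumed'; does not c-command the pronoun — Principle B does not apply; allowed.
— Karen: possessor inside the subject DP of the clause headed by 'hired'; does not c-command the pronoun — Principle B does not apply; allowed.
— Karen's wife: subject of the clause headed by 'hired'; c-commands the pronoun within its binding domain — blocked (Principle B).

Grace, Ingrid, Karen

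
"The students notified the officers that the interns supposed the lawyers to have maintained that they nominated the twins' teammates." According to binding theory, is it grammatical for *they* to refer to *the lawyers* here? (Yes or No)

*the lawyers* is an R-expression; Principle C requires it to be free (not bound by any c-commanding expression).
— they: subject of the clause headed by 'nominated'; the pronoun does not c-command the R-expression — coreference allowed.

Yes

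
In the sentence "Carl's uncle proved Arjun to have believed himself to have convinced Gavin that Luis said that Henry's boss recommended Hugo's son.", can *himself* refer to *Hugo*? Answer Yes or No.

*himself* is a reflexive; Principle A requires it to be bound within its binding domain — the clause headed by 'believed'.
— Hugo: possessor inside the object DP of the clause headed by 'recommended'; does not c-command the reflexive — cannot bind it (Principle A).

No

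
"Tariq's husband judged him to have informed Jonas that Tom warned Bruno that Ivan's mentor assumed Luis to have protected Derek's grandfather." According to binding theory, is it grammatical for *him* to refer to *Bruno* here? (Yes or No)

*Bruno* is an R-expression; Principle C requires it to be free (not bound by any c-commanding expression).
— him: subject of the clause headed by 'informed'; the pronoun c-commands the R-expression — coreference blocked (Principle C).

No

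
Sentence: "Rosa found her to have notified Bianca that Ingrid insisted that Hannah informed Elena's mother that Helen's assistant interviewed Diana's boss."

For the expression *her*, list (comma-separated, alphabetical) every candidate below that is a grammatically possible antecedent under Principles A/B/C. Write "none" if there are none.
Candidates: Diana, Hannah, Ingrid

none

*her* is a pronoun; Principle B requires it to be free in its binding domain — the matrix clause.
— Diana: possessor inside the object DP of the clause headed by 'interviewed'; is c-commanded by the pronoun; coreference would bind this R-expression — blocked (Principle C).
— Hannah: subject of the clause headed by 'informed'; is c-commanded by the pronoun; coreference would bind this R-expression — blocked (Principle C).
— Ingrid: subject of the clause headed by 'insisted'; is c-commanded by the pronoun; coreference would bind this R-expression — blocked (Principle C).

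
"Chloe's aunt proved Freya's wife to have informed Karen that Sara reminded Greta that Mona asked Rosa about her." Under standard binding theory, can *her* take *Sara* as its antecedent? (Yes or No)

*her* is a pronoun; Principle B requires it to be free in its binding domain — the clause headed by 'asked'.
— Sara: subject of the clause headed by 'reminded'; c-commands the pronoun but lies outside its binding domain — allowed.

Yes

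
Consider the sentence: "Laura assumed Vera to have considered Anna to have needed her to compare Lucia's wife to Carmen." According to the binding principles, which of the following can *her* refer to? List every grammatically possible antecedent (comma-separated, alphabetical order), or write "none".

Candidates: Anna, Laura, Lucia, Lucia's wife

Laura

*her* is a pronoun; Principle B requires it to be free in its binding domain — the clause headed by 'needed'.
— Anna: subject of the clause headed by 'needed'; c-commands the pronoun within its binding domain — blocked (Principle B).
— Laura: subject of the matrix clause; c-commands the pronoun but lies outside its binding domain — allowed.
— Lucia: possessor inside the object DP of the clause headed by 'compare'; is c-commanded by the pronoun; coreference would bind this R-expression — blocked (Principle C).
— Lucia's wife: object of the clause headed by 'compare'; is c-commanded by the pronoun; coreference would bind this R-expression — blocked (Principle C).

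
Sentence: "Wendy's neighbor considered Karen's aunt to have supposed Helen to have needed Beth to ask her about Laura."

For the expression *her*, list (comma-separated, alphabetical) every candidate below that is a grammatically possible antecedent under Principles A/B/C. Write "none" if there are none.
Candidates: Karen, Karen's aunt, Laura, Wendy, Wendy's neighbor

*her* is a pronoun; Principle B requires it to be free in its binding domain — the clause headed by 'ask'.
— Karen: possessor inside the subject DP of the clause headed by 'supposed'; does not c-command the pronoun — Principle B does not apply; allowed.
— Karen's aunt: subject of the clause headed by 'supposed'; c-commands the pronoun but lies outside its binding domain — allowed.
— Laura: second object of the clause headed by 'ask'; is c-commanded by the pronoun; coreference would bind this R-expression — blocked (Principle C).
— Wendy: possessor inside the subject DP of the matrix clause; does not c-command the pronoun — Principle B does not apply; allowed.
— Wendy's neighbor: subject of the matrix clause; c-commands the pronoun but lies outside its binding domain — allowed.

Karen, Karen's aunt, Wendy, Wendy's neighbor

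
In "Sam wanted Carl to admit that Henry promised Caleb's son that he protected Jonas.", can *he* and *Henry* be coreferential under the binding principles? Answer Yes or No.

*Henry* is an R-expression; Principle C requires it to be free (not bound by any c-commanding expression).
— he: subject of the clause headed by 'protected'; the pronoun does not c-command the R-expression — coreference allowed.

Yes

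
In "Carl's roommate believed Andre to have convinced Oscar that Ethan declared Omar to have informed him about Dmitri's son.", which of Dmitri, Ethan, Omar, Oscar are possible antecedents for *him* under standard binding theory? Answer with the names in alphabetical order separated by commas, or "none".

Ethan, Oscar

*him* is a pronoun; Principle B requires it to be free in its binding domain — the clause headed by 'informed'.
— Dmitri: possessor inside the second object DP of the clause headed by 'informed'; is c-commanded by the pronoun; coreference would bind this R-expression — blocked (Principle C).
— Ethan: subject of the clause headed by 'declared'; c-commands the pronoun but lies outside its binding domain — allowed.
— Omar: subject of the clause headed by 'informed'; c-commands the pronoun within its binding domain — blocked (Principle B).
— Oscar: object of the clause headed by 'convinced'; c-commands the pronoun but lies outside its binding domain — allowed.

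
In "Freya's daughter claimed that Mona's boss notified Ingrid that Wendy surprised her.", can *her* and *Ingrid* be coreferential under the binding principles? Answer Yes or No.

Yes

*Ingrid* is an R-expression; Principle C requires it to be free (not bound by any c-commanding expression).
— her: object of the clause headed by 'surprised'; the pronoun does not c-command the R-expression — coreference allowed.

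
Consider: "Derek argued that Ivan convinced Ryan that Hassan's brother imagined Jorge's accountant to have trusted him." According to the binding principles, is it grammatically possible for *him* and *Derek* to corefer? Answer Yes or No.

*him* is a pronoun; Principle B requires it to be free in its binding domain — the clause headed by 'trusted'.
— Derek: subject of the matrix clause; c-commands the pronoun but lies outside its binding domain — allowed.

Yes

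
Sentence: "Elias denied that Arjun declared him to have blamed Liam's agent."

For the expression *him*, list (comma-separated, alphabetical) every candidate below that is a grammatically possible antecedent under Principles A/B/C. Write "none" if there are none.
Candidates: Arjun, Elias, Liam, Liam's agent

*him* is a pronoun; Principle B requires it to be free in its binding domain — the clause headed by 'declared'.
— Arjun: subject of the clause headed by 'declared'; c-commands the pronoun within its binding domain — blocked (Principle B).
— Elias: subject of the matrix clause; c-commands the pronoun but lies outside its binding domain — allowed.
— Liam: possessor inside the object DP of the clause headed by 'blamed'; is c-commanded by the pronoun; coreference would bind this R-expression — blocked (Principle C).
— Liam's agent: object of the clause headed by 'blamed'; is c-commanded by the pronoun; coreference would bind this R-expression — blocked (Principle C).

Elias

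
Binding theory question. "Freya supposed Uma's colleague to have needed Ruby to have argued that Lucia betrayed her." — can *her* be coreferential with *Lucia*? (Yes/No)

*her* is a pronoun; Principle B requires it to be free in its binding domain — the clause headed by 'betrayed'.
— Lucia: subject of the clause headed by 'betrayed'; c-commands the pronoun within its binding domain — blocked (Principle B).

No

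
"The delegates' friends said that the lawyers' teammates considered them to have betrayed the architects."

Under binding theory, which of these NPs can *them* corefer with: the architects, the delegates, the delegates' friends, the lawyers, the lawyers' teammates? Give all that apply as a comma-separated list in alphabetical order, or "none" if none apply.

*them* is a pronoun; Principle B requires it to be free in its binding domain — the clause headed by 'considered'.
— the architects: object of the clause headed by 'betrayed'; is c-commanded by the pronoun; coreference would bind this R-expression — blocked (Principle C).
— the delegates: possessor inside the subject DP of the matrix clause; does not c-command the pronoun — Principle B does not apply; allowed.
— the delegates' friends: subject of the matrix clause; c-commands the pronoun but lies outside its binding domain — allowed.
— the lawyers: possessor inside the subject DP of the clause headed by 'considered'; does not c-command the pronoun — Principle B does not apply; allowed.
— the lawyers' teammates: subject of the clause headed by 'considered'; c-commands the pronoun within its binding domain — blocked (Principle B).

the delegates, the delegates' friends, the lawyers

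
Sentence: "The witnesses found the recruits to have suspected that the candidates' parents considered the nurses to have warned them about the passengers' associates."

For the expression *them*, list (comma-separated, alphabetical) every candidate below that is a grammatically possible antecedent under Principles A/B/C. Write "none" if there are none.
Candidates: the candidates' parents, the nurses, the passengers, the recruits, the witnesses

the candidates' parents, the recruits, the witnesses

*them* is a pronoun; Principle B requires it to be free in its binding domain — the clause headed by 'warned'.
— the candidates' parents: subject of the clause headed by 'considered'; c-commands the pronoun but lies outside its binding domain — allowed.
— the nurses: subject of the clause headed by 'warned'; c-commands the pronoun within its binding domain — blocked (Principle B).
— the passengers: possessor inside the second object DP of the clause headed by 'warned'; is c-commanded by the pronoun; coreference would bind this R-expression — blocked (Principle C).
— the recruits: subject of the clause headed by 'suspected'; c-commands the pronoun but lies outside its binding domain — allowed.
— the witnesses: subject of the matrix clause; c-commands the pronoun but lies outside its binding domain — allowed.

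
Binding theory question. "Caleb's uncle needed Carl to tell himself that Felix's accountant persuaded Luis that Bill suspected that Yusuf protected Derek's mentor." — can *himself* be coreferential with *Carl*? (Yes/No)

*himself* is a reflexive; Principle A requires it to be bound within its binding domain — the clause headed by 'tell'.
— Carl: subject of the clause headed by 'tell'; c-commands the reflexive within its binding domain — allowed (Principle A).

Yes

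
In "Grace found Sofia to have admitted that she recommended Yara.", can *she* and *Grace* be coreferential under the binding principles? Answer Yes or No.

Yes

*Grace* is an R-expression; Principle C requires it to be free (not bound by any c-commanding expression).
— she: subject of the clause headed by 'recommended'; the pronoun does not c-command the R-expression — coreference allowed.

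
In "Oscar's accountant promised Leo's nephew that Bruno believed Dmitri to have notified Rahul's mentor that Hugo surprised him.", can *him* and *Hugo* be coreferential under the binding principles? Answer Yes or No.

No

*Hugo* is an R-expression; Principle C requires it to be free (not bound by any c-commanding expression).
— him: object of the clause headed by 'surprised'; the R-expression locally c-commands the pronoun — coreference blocked (Principle B on the pronoun).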